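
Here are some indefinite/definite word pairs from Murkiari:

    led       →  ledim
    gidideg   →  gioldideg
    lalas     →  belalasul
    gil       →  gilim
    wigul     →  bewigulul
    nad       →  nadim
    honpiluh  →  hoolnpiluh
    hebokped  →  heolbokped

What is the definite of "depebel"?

gil and wigul both end in -l yet inflect differently (gilim, bewigulul), so the final letter is not what conditions the rule; the number of vowels is.
"depebel" has 3 vowels. The stems with 3 vowels (hebokped → heolbokped, honpiluh → hoolnpiluh, gidideg → gioldideg) insert -ol- after the first vowel.
So depebel → deolpebel.

deolpebel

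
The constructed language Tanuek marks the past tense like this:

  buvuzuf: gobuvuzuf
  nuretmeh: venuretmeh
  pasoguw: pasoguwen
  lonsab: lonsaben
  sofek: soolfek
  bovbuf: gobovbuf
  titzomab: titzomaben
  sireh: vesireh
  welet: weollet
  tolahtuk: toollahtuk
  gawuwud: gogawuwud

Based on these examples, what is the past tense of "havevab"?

"havevab" ends in -b. The stems ending in -b (lonsab → lonsaben, titzomab → titzomaben) add -en.
So havevab → havevaben.

havevaben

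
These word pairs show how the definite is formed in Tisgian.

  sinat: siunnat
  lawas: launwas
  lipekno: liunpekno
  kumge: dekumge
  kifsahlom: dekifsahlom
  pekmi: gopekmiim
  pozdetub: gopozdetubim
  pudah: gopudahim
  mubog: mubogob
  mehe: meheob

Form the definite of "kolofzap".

kumge and mehe both end in -e yet inflect differently (dekumge, meheob), so the final letter is not what conditions the rule; the first letter is.
"kolofzap" begins with k-. The stems beginning with k- (kumge → dekumge, kifsahlom → dekifsahlom) add the prefix de-.
The other patterns: stems beginning with l- or s- insert -un- after the first vowel; stems beginning with p- add go- … -im around the stem; stems beginning with m- add -ob.
So kolofzap → dekolofzap.

dekolofzap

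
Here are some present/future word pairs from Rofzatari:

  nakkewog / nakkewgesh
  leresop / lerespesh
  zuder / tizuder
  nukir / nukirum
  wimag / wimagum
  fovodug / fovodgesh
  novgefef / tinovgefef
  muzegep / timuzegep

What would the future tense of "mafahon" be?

zuder and nukir both end in -r yet inflect differently (tizuder, nukirum), so the final letter is not what conditions the rule; the last vowel is.
"mafahon" has last vowel 'o'. The stems whose last vowel is 'o' (leresop → lerespesh, nakkewog → nakkewgesh) delete the last vowel and add -esh.
The other patterns: stems whose last vowel is 'e' add the prefix ti-; stems whose last vowel is 'a' or 'i' add -um.
So mafahon → mafahnesh.

mafahnesh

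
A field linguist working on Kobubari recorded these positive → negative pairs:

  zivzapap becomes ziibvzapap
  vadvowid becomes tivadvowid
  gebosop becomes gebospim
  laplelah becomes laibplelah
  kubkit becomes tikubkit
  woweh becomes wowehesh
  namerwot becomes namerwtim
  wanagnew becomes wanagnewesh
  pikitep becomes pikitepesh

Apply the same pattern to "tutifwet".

tutifwetesh

"tutifwet" has last vowel 'e'. The stems whose last vowel is 'e' (wanagnew → wanagnewesh, pikitep → pikitepesh, woweh → wowehesh) add -esh.
So tutifwet → tutifwetesh.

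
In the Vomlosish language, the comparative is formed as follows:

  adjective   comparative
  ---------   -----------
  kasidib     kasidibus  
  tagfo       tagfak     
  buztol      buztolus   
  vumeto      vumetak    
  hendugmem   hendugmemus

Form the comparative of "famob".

buztol and vumeto both have last vowel 'o' yet inflect differently (buztolus, vumetak), so the last vowel is not what conditions the rule; whether the stem ends in a vowel or a consonant is.
"famob" ends in a consonant. The stems ending in a consonant (hendugmem → hendugmemus, kasidib → kasidibus, buztol → buztolus) add -us.
So famob → famobus.

famobus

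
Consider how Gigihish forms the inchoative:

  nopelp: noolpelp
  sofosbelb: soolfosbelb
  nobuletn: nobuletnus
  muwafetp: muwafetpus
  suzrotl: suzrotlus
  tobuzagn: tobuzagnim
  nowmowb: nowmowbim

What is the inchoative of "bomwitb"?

bomwitbus

nopelp and muwafetp both end in -p yet inflect differently (noolpelp, muwafetpus), so the final letter is not what conditions the rule; the second-to-last letter is.
"bomwitb" has second-to-last letter 't'. The stems whose second-to-last letter is 't' (nobuletn → nobuletnus, muwafetp → muwafetpus, suzrotl → suzrotlus) add -us.
The other patterns: stems whose second-to-last letter is 'l' insert -ol- after the first vowel; stems whose second-to-last letter is 'g' or 'w' add -im.
So bomwitb → bomwitbus.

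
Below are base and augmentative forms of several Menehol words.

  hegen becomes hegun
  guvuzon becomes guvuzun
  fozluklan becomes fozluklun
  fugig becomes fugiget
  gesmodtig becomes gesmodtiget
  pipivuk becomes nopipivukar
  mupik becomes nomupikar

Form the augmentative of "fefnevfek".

nofefnevfekar

fugig and mupik both have last vowel 'i' yet inflect differently (fugiget, nomupikar), so the last vowel is not what conditions the rule; the final letter is.
"fefnevfek" ends in -k. The stems ending in -k (pipivuk → nopipivukar, mupik → nomupikar) add no- … -ar around the stem.
The other patterns: stems ending in -n change the last vowel to 'u'; stems ending in -g add -et.
So fefnevfek → nofefnevfekar.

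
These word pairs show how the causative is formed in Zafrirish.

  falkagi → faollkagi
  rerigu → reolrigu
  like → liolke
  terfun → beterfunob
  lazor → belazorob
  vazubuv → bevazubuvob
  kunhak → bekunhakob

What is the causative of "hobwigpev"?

behobwigpevob

rerigu and terfun both have last vowel 'u' yet inflect differently (reolrigu, beterfunob), so the last vowel is not what conditions the rule; whether the stem ends in a vowel or a consonant is.
"hobwigpev" ends in a consonant. The stems ending in a consonant (terfun → beterfunob, lazor → belazorob, vazubuv → bevazubuvob) add be- … -ob around the stem.
The other pattern: stems ending in a vowel insert -ol- after the first vowel.
So hobwigpev → behobwigpevob.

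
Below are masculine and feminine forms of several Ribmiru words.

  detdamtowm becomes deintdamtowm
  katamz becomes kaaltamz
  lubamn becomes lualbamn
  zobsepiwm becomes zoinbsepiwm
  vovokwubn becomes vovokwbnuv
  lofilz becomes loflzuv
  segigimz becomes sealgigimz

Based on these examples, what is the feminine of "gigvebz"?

gigvbzuv

"gigvebz" has second-to-last letter 'b'. The one such stem in the data (vovokwubn → vovokwbnuv) deletes the last vowel and adds -uv (as does lofilz), so the same rule applies.
So gigvebz → gigvbzuv.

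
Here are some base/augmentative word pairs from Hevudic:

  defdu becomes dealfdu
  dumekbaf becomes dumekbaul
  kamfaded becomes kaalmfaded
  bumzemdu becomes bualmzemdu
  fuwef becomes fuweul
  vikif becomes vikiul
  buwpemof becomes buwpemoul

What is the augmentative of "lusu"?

lualsu

fuwef and kamfaded both have last vowel 'e' yet inflect differently (fuweul, kaalmfaded), so the last vowel is not what conditions the rule; the final letter is.
"lusu" ends in -u. The stems ending in -u (defdu → dealfdu, bumzemdu → bualmzemdu) insert -al- after the first vowel.
So lusu → lualsu.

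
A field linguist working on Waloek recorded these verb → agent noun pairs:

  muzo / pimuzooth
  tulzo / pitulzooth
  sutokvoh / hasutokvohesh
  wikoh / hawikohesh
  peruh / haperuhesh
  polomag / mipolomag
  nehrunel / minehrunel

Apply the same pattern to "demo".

muzo and sutokvoh both have last vowel 'o' yet inflect differently (pimuzooth, hasutokvohesh), so the last vowel is not what conditions the rule; the final letter is.
"demo" ends in -o. The stems ending in -o (muzo → pimuzooth, tulzo → pitulzooth) add pi- … -oth around the stem.
So demo → pidemooth.

pidemooth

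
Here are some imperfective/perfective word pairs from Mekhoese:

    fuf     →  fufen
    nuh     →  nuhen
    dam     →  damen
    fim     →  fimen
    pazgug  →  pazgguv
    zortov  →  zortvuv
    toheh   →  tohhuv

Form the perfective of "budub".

budbuv

nuh and toheh both end in -h yet inflect differently (nuhen, tohhuv), so the final letter is not what conditions the rule; the number of vowels is.
"budub" has 2 vowels. The stems with 2 vowels (pazgug → pazgguv, zortov → zortvuv, toheh → tohhuv) delete the last vowel and add -uv.
The other pattern: stems with 1 vowel add -en.
So budub → budbuv.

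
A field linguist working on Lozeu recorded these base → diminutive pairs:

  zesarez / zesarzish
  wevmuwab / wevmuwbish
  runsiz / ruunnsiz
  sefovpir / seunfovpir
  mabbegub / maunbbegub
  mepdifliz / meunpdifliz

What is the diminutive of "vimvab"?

"vimvab" has last vowel 'a'. The one such stem in the data (wevmuwab → wevmuwbish) deletes the last vowel and adds -ish (as does zesarez), so the same rule applies.
The other pattern: stems whose last vowel is 'i' or 'u' insert -un- after the first vowel.
So vimvab → vimvbish.

vimvbish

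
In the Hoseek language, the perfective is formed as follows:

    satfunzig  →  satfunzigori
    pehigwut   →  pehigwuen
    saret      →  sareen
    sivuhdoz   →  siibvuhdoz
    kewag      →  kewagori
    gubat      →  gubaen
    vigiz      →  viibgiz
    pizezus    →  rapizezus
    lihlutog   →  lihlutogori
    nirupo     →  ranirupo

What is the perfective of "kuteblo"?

rakuteblo

gubat and kewag both have last vowel 'a' yet inflect differently (gubaen, kewagori), so the last vowel is not what conditions the rule; the final letter is.
"kuteblo" ends in -o. The one such stem in the data (nirupo → ranirupo) adds the prefix ra-, so the same rule applies.
So kuteblo → rakuteblo.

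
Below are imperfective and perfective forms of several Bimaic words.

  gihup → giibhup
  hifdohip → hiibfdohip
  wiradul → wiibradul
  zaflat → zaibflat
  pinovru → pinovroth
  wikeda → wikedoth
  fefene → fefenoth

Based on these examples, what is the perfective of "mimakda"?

"mimakda" ends in a vowel. The stems ending in a vowel (pinovru → pinovroth, wikeda → wikedoth, fefene → fefenoth) drop the final letter and add -oth.
So mimakda → mimakdoth.

mimakdoth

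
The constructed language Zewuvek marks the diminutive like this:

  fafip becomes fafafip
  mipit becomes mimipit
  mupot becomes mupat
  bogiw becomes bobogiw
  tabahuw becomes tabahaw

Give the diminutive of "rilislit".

"rilislit" has last vowel 'i'. The stems whose last vowel is 'i' (fafip → fafafip, mipit → mimipit, bogiw → bobogiw) repeat the first consonant+vowel as a prefix.
So rilislit → ririlislit.

ririlislit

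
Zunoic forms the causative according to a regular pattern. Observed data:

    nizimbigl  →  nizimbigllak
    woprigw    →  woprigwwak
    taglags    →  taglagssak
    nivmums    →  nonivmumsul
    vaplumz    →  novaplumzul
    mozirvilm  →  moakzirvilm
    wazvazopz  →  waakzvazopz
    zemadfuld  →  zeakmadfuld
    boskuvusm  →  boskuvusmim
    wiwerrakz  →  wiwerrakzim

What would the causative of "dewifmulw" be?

deakwifmulw

"dewifmulw" has second-to-last letter 'l'. The stems whose second-to-last letter is 'l' (mozirvilm → moakzirvilm, zemadfuld → zeakmadfuld) insert -ak- after the first vowel.
The other patterns: stems whose second-to-last letter is 'g' double the final consonant and add -ak; stems whose second-to-last letter is 'm' add no- … -ul around the stem; stems whose second-to-last letter is 'k' or 's' add -im.
So dewifmulw → deakwifmulw.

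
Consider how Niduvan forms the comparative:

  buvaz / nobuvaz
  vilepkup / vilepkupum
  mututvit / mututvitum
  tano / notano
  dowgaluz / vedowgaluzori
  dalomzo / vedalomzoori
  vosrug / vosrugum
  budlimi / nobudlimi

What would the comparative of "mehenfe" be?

"mehenfe" begins with m-. The one such stem in the data (mututvit → mututvitum) adds -um, so the same rule applies.
The other patterns: stems beginning with b- or t- add the prefix no-; stems beginning with d- add ve- … -ori around the stem.
So mehenfe → mehenfeum.

mehenfeum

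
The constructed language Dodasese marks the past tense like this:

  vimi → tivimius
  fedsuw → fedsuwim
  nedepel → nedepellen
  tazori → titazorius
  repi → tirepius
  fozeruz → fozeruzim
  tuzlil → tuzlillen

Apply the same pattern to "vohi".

vimi and tuzlil both have last vowel 'i' yet inflect differently (tivimius, tuzlillen), so the last vowel is not what conditions the rule; the final letter is.
"vohi" ends in -i. The stems ending in -i (vimi → tivimius, tazori → titazorius, repi → tirepius) add ti- … -us around the stem.
The other patterns: stems ending in -l double the final consonant and add -en; stems ending in -w or -z add -im.
So vohi → tivohius.

tivohius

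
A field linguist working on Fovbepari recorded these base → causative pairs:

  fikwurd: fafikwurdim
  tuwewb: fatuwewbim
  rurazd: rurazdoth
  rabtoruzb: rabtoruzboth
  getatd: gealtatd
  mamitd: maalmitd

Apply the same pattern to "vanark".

rurazd and mamitd both end in -d yet inflect differently (rurazdoth, maalmitd), so the final letter is not what conditions the rule; the second-to-last letter is.
"vanark" has second-to-last letter 'r'. The one such stem in the data (fikwurd → fafikwurdim) adds fa- … -im around the stem, so the same rule applies.
So vanark → favanarkim.

favanarkim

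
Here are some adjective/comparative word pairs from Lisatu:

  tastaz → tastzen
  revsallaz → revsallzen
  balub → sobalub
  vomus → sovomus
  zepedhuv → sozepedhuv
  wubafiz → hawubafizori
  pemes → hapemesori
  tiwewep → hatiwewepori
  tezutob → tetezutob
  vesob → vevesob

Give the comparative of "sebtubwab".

"sebtubwab" has last vowel 'a'. The stems whose last vowel is 'a' (tastaz → tastzen, revsallaz → revsallzen) delete the last vowel and add -en.
The other patterns: stems whose last vowel is 'u' add the prefix so-; stems whose last vowel is 'e' or 'i' add ha- … -ori around the stem; stems whose last vowel is 'o' repeat the first consonant+vowel as a prefix.
So sebtubwab → sebtubwben.

sebtubwben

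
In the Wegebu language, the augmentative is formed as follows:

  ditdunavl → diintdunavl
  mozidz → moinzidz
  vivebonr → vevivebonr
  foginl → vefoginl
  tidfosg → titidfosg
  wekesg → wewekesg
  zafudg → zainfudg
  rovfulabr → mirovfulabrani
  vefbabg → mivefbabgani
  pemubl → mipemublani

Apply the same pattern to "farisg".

foginl and pemubl both end in -l yet inflect differently (vefoginl, mipemublani), so the final letter is not what conditions the rule; the second-to-last letter is.
"farisg" has second-to-last letter 's'. The stems whose second-to-last letter is 's' (wekesg → wewekesg, tidfosg → titidfosg) repeat the first consonant+vowel as a prefix.
The other patterns: stems whose second-to-last letter is 'n' add the prefix ve-; stems whose second-to-last letter is 'b' add mi- … -ani around the stem; stems whose second-to-last letter is 'd' or 'v' insert -in- after the first vowel.
So farisg → fafarisg.

fafarisg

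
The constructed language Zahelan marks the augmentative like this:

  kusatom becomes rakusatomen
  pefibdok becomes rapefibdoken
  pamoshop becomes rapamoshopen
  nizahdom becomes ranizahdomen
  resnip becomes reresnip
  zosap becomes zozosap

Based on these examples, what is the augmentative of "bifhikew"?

pamoshop and resnip both end in -p yet inflect differently (rapamoshopen, reresnip), so the final letter is not what conditions the rule; the number of vowels is.
"bifhikew" has 3 vowels. The stems with 3 vowels (kusatom → rakusatomen, pefibdok → rapefibdoken, pamoshop → rapamoshopen) add ra- … -en around the stem.
So bifhikew → rabifhikewen.

rabifhikewen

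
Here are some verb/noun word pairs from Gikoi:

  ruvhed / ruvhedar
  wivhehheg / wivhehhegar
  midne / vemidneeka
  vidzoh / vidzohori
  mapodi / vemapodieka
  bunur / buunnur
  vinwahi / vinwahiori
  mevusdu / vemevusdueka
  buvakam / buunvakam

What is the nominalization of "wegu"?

vinwahi and mapodi both end in -i yet inflect differently (vinwahiori, vemapodieka), so the final letter is not what conditions the rule; the first letter is.
"wegu" begins with w-. The one such stem in the data (wivhehheg → wivhehhegar) adds -ar, so the same rule applies.
The other patterns: stems beginning with v- add -ori; stems beginning with b- insert -un- after the first vowel; stems beginning with m- add ve- … -eka around the stem.
So wegu → weguar.

weguar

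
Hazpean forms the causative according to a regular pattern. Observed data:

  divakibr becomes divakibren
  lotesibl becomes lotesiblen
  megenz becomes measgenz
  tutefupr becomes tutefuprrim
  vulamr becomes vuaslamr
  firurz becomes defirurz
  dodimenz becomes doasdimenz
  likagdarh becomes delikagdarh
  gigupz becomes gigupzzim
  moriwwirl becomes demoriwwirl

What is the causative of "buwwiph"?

buwwiphhim

dodimenz and gigupz both end in -z yet inflect differently (doasdimenz, gigupzzim), so the final letter is not what conditions the rule; the second-to-last letter is.
"buwwiph" has second-to-last letter 'p'. The stems whose second-to-last letter is 'p' (gigupz → gigupzzim, tutefupr → tutefuprrim) double the final consonant and add -im.
The other patterns: stems whose second-to-last letter is 'm' or 'n' insert -as- after the first vowel; stems whose second-to-last letter is 'r' add the prefix de-; stems whose second-to-last letter is 'b' add -en.
So buwwiph → buwwiphhim.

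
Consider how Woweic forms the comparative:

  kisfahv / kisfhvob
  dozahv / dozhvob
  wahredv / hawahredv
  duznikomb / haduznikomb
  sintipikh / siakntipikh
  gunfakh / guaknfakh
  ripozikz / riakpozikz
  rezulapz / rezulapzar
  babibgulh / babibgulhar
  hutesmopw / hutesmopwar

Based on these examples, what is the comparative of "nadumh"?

"nadumh" has second-to-last letter 'm'. The one such stem in the data (duznikomb → haduznikomb) adds the prefix ha-, so the same rule applies.
The other patterns: stems whose second-to-last letter is 'h' delete the last vowel and add -ob; stems whose second-to-last letter is 'k' insert -ak- after the first vowel; stems whose second-to-last letter is 'l' or 'p' add -ar.
So nadumh → hanadumh.

hanadumh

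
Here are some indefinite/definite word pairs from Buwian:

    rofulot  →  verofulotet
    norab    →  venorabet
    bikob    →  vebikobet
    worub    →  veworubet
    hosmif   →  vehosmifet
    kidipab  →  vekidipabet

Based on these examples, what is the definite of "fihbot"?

Every pair shown (rofulot → verofulotet, norab → venorabet, bikob → vebikobet, …) follows the same rule: add ve- … -et around the stem.
So fihbot → vefihbotet.

vefihbotet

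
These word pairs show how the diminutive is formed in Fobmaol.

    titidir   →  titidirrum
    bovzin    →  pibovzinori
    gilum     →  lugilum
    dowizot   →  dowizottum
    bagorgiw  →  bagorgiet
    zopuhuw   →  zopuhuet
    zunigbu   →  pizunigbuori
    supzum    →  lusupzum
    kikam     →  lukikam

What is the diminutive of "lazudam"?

"lazudam" ends in -m. The stems ending in -m (supzum → lusupzum, kikam → lukikam, gilum → lugilum) add the prefix lu-.
The other patterns: stems ending in -w drop the final letter and add -et; stems ending in -r or -t double the final consonant and add -um; stems ending in -n or -u add pi- … -ori around the stem.
So lazudam → lulazudam.

lulazudam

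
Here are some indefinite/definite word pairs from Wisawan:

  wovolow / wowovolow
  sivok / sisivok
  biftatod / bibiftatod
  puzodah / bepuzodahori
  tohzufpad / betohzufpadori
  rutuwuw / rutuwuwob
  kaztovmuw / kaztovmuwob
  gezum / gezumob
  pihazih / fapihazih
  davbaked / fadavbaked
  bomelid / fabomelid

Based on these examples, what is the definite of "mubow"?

mumubow

biftatod and tohzufpad both end in -d yet inflect differently (bibiftatod, betohzufpadori), so the final letter is not what conditions the rule; the last vowel is.
"mubow" has last vowel 'o'. The stems whose last vowel is 'o' (wovolow → wowovolow, sivok → sisivok, biftatod → bibiftatod) repeat the first consonant+vowel as a prefix.
The other patterns: stems whose last vowel is 'a' add be- … -ori around the stem; stems whose last vowel is 'u' add -ob; stems whose last vowel is 'e' or 'i' add the prefix fa-.
So mubow → mumubow.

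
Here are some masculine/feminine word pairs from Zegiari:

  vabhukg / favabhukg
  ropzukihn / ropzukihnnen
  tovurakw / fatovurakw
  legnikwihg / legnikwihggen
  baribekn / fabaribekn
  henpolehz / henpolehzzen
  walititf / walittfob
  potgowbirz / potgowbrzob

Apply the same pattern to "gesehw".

legnikwihg and vabhukg both end in -g yet inflect differently (legnikwihggen, favabhukg), so the final letter is not what conditions the rule; the second-to-last letter is.
"gesehw" has second-to-last letter 'h'. The stems whose second-to-last letter is 'h' (ropzukihn → ropzukihnnen, henpolehz → henpolehzzen, legnikwihg → legnikwihggen) double the final consonant and add -en.
So gesehw → gesehwwen.

gesehwwen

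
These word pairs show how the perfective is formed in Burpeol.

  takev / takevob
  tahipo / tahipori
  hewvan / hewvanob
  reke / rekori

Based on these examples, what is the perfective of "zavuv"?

zavuvob

reke and takev both have last vowel 'e' yet inflect differently (rekori, takevob), so the last vowel is not what conditions the rule; whether the stem ends in a vowel or a consonant is.
"zavuv" ends in a consonant. The stems ending in a consonant (takev → takevob, hewvan → hewvanob) add -ob.
So zavuv → zavuvob.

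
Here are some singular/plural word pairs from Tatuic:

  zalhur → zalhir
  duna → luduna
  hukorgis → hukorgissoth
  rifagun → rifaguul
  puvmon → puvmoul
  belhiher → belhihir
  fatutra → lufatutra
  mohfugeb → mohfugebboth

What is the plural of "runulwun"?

"runulwun" ends in -n. The stems ending in -n (rifagun → rifaguul, puvmon → puvmoul) drop the final letter and add -ul.
So runulwun → runulwuul.

runulwuul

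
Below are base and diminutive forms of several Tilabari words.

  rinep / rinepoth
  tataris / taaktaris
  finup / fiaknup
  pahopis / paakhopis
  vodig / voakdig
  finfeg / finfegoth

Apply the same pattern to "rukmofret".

rukmofretoth

finfeg and vodig both end in -g yet inflect differently (finfegoth, voakdig), so the final letter is not what conditions the rule; the last vowel is.
"rukmofret" has last vowel 'e'. The stems whose last vowel is 'e' (rinep → rinepoth, finfeg → finfegoth) add -oth.
So rukmofret → rukmofretoth.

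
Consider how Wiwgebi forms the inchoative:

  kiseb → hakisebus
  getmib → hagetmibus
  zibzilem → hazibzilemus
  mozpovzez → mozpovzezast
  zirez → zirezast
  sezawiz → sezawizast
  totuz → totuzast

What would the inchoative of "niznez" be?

niznezast

mozpovzez and zibzilem both have last vowel 'e' yet inflect differently (mozpovzezast, hazibzilemus), so the last vowel is not what conditions the rule; the final letter is.
"niznez" ends in -z. The stems ending in -z (mozpovzez → mozpovzezast, zirez → zirezast, sezawiz → sezawizast) add -ast.
The other pattern: stems ending in -b or -m add ha- … -us around the stem.
So niznez → niznezast.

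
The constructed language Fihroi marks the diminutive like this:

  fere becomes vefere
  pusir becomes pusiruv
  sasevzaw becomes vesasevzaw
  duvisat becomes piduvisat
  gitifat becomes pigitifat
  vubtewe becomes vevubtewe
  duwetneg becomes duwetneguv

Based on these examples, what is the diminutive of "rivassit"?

duwetneg and fere both have last vowel 'e' yet inflect differently (duwetneguv, vefere), so the last vowel is not what conditions the rule; the final letter is.
"rivassit" ends in -t. The stems ending in -t (gitifat → pigitifat, duvisat → piduvisat) add the prefix pi-.
The other patterns: stems ending in -g or -r add -uv; stems ending in -e or -w add the prefix ve-.
So rivassit → pirivassit.

pirivassit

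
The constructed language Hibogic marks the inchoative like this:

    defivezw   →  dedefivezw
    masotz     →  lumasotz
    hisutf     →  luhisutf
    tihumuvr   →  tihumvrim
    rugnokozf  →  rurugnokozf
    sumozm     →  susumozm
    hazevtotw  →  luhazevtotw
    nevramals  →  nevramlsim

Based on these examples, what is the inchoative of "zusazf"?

"zusazf" has second-to-last letter 'z'. The stems whose second-to-last letter is 'z' (sumozm → susumozm, defivezw → dedefivezw, rugnokozf → rurugnokozf) repeat the first consonant+vowel as a prefix.
The other patterns: stems whose second-to-last letter is 't' add the prefix lu-; stems whose second-to-last letter is 'l' or 'v' delete the last vowel and add -im.
So zusazf → zuzusazf.

zuzusazf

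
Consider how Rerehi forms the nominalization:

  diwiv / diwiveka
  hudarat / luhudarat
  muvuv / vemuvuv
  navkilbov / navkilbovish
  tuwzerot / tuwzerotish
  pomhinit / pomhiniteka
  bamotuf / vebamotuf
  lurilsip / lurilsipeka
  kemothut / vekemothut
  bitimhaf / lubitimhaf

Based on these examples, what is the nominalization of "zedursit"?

zedursiteka

kemothut and pomhinit both end in -t yet inflect differently (vekemothut, pomhiniteka), so the final letter is not what conditions the rule; the last vowel is.
"zedursit" has last vowel 'i'. The stems whose last vowel is 'i' (lurilsip → lurilsipeka, pomhinit → pomhiniteka, diwiv → diwiveka) add -eka.
So zedursit → zedursiteka.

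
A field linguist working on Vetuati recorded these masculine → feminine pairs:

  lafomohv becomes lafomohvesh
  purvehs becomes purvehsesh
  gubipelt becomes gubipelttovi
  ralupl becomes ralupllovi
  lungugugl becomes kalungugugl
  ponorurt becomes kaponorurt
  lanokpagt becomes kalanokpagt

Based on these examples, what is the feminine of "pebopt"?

ralupl and lungugugl both end in -l yet inflect differently (ralupllovi, kalungugugl), so the final letter is not what conditions the rule; the second-to-last letter is.
"pebopt" has second-to-last letter 'p'. The one such stem in the data (ralupl → ralupllovi) doubles the final consonant and adds -ovi (as does gubipelt), so the same rule applies.
So pebopt → pebopttovi.

pebopttovi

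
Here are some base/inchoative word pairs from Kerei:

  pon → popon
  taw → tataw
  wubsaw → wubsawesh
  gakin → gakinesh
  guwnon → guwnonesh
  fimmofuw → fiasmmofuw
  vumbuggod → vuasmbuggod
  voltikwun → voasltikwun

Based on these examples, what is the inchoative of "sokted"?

"sokted" has 2 vowels. The stems with 2 vowels (wubsaw → wubsawesh, gakin → gakinesh, guwnon → guwnonesh) add -esh.
The other patterns: stems with 1 vowel repeat the first consonant+vowel as a prefix; stems with 3 vowels insert -as- after the first vowel.
So sokted → soktedesh.

soktedesh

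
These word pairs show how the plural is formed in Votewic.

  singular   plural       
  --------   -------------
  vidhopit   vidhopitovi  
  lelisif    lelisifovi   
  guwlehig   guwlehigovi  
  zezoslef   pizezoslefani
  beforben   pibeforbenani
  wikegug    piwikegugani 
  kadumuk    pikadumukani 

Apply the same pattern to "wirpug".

piwirpugani

lelisif and zezoslef both end in -f yet inflect differently (lelisifovi, pizezoslefani), so the final letter is not what conditions the rule; the last vowel is.
"wirpug" has last vowel 'u'. The stems whose last vowel is 'u' (wikegug → piwikegugani, kadumuk → pikadumukani) add pi- … -ani around the stem.
The other pattern: stems whose last vowel is 'i' add -ovi.
So wirpug → piwirpugani.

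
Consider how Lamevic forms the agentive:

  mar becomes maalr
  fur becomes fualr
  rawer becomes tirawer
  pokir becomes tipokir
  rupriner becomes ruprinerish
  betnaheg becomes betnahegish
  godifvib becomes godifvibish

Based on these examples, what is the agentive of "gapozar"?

mar and rawer both end in -r yet inflect differently (maalr, tirawer), so the final letter is not what conditions the rule; the number of vowels is.
"gapozar" has 3 vowels. The stems with 3 vowels (rupriner → ruprinerish, betnaheg → betnahegish, godifvib → godifvibish) add -ish.
So gapozar → gapozarish.

gapozarish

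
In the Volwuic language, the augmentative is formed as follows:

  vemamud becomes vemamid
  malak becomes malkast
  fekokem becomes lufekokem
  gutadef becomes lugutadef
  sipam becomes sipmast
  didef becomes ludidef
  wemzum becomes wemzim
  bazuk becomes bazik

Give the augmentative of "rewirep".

wemzum and fekokem both end in -m yet inflect differently (wemzim, lufekokem), so the final letter is not what conditions the rule; the last vowel is.
"rewirep" has last vowel 'e'. The stems whose last vowel is 'e' (fekokem → lufekokem, gutadef → lugutadef, didef → ludidef) add the prefix lu-.
The other patterns: stems whose last vowel is 'u' change the last vowel to 'i'; stems whose last vowel is 'a' delete the last vowel and add -ast.
So rewirep → lurewirep.

lurewirep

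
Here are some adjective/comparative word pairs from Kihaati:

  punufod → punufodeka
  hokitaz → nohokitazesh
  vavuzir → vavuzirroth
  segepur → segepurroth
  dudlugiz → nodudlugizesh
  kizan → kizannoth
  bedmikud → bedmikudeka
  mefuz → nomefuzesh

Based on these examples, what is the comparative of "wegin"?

kizan and hokitaz both have last vowel 'a' yet inflect differently (kizannoth, nohokitazesh), so the last vowel is not what conditions the rule; the final letter is.
"wegin" ends in -n. The one such stem in the data (kizan → kizannoth) doubles the final consonant and adds -oth (as do vavuzir, segepur), so the same rule applies.
The other patterns: stems ending in -z add no- … -esh around the stem; stems ending in -d add -eka.
So wegin → weginnoth.

weginnoth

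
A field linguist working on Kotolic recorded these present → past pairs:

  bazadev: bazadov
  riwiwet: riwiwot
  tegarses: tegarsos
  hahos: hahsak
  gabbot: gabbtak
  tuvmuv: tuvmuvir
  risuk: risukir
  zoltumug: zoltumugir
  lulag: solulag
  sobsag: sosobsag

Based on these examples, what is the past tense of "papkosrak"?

tegarses and hahos both end in -s yet inflect differently (tegarsos, hahsak), so the final letter is not what conditions the rule; the last vowel is.
"papkosrak" has last vowel 'a'. The stems whose last vowel is 'a' (lulag → solulag, sobsag → sosobsag) add the prefix so-.
The other patterns: stems whose last vowel is 'e' change the last vowel to 'o'; stems whose last vowel is 'o' delete the last vowel and add -ak; stems whose last vowel is 'u' add -ir.
So papkosrak → sopapkosrak.

sopapkosrak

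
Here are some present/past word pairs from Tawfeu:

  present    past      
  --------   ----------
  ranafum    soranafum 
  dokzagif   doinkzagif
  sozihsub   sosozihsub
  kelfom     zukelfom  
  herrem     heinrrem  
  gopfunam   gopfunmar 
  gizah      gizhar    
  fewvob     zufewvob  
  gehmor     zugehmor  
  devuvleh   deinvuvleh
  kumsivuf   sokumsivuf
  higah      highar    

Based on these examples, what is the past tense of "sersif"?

fewvob and sozihsub both end in -b yet inflect differently (zufewvob, sosozihsub), so the final letter is not what conditions the rule; the last vowel is.
"sersif" has last vowel 'i'. The one such stem in the data (dokzagif → doinkzagif) inserts -in- after the first vowel (as do herrem, devuvleh), so the same rule applies.
So sersif → seinrsif.

seinrsif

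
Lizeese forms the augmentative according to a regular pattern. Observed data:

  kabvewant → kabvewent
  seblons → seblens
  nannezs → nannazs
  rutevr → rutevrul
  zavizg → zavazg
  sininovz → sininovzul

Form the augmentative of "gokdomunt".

"gokdomunt" has second-to-last letter 'n'. The stems whose second-to-last letter is 'n' (kabvewant → kabvewent, seblons → seblens) change the last vowel to 'e'.
The other patterns: stems whose second-to-last letter is 'v' add -ul; stems whose second-to-last letter is 'z' change the last vowel to 'a'.
So gokdomunt → gokdoment.

gokdoment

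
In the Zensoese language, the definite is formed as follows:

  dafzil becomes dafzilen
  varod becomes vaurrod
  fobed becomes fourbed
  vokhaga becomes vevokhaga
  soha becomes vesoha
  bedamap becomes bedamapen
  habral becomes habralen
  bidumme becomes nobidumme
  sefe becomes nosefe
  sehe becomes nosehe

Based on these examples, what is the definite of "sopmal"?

fobed and sefe both have last vowel 'e' yet inflect differently (fourbed, nosefe), so the last vowel is not what conditions the rule; the final letter is.
"sopmal" ends in -l. The stems ending in -l (habral → habralen, dafzil → dafzilen) add -en.
So sopmal → sopmalen.

sopmalen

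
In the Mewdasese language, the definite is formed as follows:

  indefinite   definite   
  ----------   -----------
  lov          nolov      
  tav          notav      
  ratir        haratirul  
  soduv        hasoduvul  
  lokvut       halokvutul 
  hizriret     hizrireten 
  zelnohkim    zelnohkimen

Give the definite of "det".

lov and soduv both end in -v yet inflect differently (nolov, hasoduvul), so the final letter is not what conditions the rule; the number of vowels is.
"det" has 1 vowel. The stems with 1 vowel (lov → nolov, tav → notav) add the prefix no-.
The other patterns: stems with 2 vowels add ha- … -ul around the stem; stems with 3 vowels add -en.
So det → nodet.

nodet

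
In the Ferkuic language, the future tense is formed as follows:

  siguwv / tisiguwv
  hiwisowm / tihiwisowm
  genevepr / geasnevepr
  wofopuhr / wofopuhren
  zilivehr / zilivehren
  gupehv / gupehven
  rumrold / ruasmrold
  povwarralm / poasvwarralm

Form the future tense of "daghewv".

siguwv and gupehv both end in -v yet inflect differently (tisiguwv, gupehven), so the final letter is not what conditions the rule; the second-to-last letter is.
"daghewv" has second-to-last letter 'w'. The stems whose second-to-last letter is 'w' (hiwisowm → tihiwisowm, siguwv → tisiguwv) add the prefix ti-.
So daghewv → tidaghewv.

tidaghewv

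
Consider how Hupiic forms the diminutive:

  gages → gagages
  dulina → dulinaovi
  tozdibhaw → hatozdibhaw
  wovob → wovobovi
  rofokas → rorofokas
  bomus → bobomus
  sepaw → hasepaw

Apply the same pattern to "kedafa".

"kedafa" ends in -a. The one such stem in the data (dulina → dulinaovi) adds -ovi, so the same rule applies.
So kedafa → kedafaovi.

kedafaovi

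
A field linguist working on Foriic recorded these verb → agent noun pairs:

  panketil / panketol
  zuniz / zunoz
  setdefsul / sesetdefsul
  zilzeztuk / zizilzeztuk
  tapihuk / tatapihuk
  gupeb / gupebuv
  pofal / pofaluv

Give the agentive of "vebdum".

vevebdum

panketil and setdefsul both end in -l yet inflect differently (panketol, sesetdefsul), so the final letter is not what conditions the rule; the last vowel is.
"vebdum" has last vowel 'u'. The stems whose last vowel is 'u' (setdefsul → sesetdefsul, zilzeztuk → zizilzeztuk, tapihuk → tatapihuk) repeat the first consonant+vowel as a prefix.
The other patterns: stems whose last vowel is 'i' change the last vowel to 'o'; stems whose last vowel is 'a' or 'e' add -uv.
So vebdum → vevebdum.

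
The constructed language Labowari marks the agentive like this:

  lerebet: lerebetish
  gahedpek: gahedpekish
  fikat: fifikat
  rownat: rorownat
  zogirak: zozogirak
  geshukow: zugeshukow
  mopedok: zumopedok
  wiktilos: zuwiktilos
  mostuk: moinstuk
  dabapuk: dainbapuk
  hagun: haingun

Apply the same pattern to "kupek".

kupekish

lerebet and fikat both end in -t yet inflect differently (lerebetish, fifikat), so the final letter is not what conditions the rule; the last vowel is.
"kupek" has last vowel 'e'. The stems whose last vowel is 'e' (lerebet → lerebetish, gahedpek → gahedpekish) add -ish.
So kupek → kupekish.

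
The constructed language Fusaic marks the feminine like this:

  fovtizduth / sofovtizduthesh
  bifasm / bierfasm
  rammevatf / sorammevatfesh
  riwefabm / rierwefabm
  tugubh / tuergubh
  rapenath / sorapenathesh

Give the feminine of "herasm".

heerrasm

fovtizduth and tugubh both end in -h yet inflect differently (sofovtizduthesh, tuergubh), so the final letter is not what conditions the rule; the second-to-last letter is.
"herasm" has second-to-last letter 's'. The one such stem in the data (bifasm → bierfasm) inserts -er- after the first vowel (as do tugubh, riwefabm), so the same rule applies.
So herasm → heerrasm.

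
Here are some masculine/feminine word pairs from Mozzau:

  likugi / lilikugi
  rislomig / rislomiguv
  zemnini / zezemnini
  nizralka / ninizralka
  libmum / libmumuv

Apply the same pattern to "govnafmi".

gogovnafmi

zemnini and rislomig both have last vowel 'i' yet inflect differently (zezemnini, rislomiguv), so the last vowel is not what conditions the rule; whether the stem ends in a vowel or a consonant is.
"govnafmi" ends in a vowel. The stems ending in a vowel (nizralka → ninizralka, zemnini → zezemnini, likugi → lilikugi) repeat the first consonant+vowel as a prefix.
So govnafmi → gogovnafmi.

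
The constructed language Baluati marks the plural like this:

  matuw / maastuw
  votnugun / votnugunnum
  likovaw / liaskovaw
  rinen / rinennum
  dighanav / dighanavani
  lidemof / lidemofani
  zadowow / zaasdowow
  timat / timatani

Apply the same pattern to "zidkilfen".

zidkilfennum

matuw and votnugun both have last vowel 'u' yet inflect differently (maastuw, votnugunnum), so the last vowel is not what conditions the rule; the final letter is.
"zidkilfen" ends in -n. The stems ending in -n (rinen → rinennum, votnugun → votnugunnum) double the final consonant and add -um.
The other patterns: stems ending in -w insert -as- after the first vowel; stems ending in -f, -t or -v add -ani.
So zidkilfen → zidkilfennum.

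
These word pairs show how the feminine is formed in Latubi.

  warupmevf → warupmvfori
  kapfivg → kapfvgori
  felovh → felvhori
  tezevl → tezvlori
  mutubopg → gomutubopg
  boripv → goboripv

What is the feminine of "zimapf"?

mutubopg and kapfivg both end in -g yet inflect differently (gomutubopg, kapfvgori), so the final letter is not what conditions the rule; the second-to-last letter is.
"zimapf" has second-to-last letter 'p'. The stems whose second-to-last letter is 'p' (mutubopg → gomutubopg, boripv → goboripv) add the prefix go-.
So zimapf → gozimapf.

gozimapf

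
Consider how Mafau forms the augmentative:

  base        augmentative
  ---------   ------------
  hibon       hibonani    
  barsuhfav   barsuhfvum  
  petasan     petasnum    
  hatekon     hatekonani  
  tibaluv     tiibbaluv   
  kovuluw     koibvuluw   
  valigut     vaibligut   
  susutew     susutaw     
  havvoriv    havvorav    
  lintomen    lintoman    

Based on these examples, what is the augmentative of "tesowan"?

hatekon and petasan both end in -n yet inflect differently (hatekonani, petasnum), so the final letter is not what conditions the rule; the last vowel is.
"tesowan" has last vowel 'a'. The stems whose last vowel is 'a' (petasan → petasnum, barsuhfav → barsuhfvum) delete the last vowel and add -um.
The other patterns: stems whose last vowel is 'o' add -ani; stems whose last vowel is 'u' insert -ib- after the first vowel; stems whose last vowel is 'e' or 'i' change the last vowel to 'a'.
So tesowan → tesownum.

tesownum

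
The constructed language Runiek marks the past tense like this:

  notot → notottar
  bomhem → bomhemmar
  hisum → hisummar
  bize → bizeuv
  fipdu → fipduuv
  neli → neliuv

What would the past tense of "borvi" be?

borviuv

bomhem and bize both have last vowel 'e' yet inflect differently (bomhemmar, bizeuv), so the last vowel is not what conditions the rule; whether the stem ends in a vowel or a consonant is.
"borvi" ends in a vowel. The stems ending in a vowel (bize → bizeuv, fipdu → fipduuv, neli → neliuv) add -uv.
So borvi → borviuv.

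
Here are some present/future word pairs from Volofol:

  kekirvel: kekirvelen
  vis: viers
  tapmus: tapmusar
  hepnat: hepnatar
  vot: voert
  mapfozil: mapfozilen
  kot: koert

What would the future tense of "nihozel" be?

vis and tapmus both end in -s yet inflect differently (viers, tapmusar), so the final letter is not what conditions the rule; the number of vowels is.
"nihozel" has 3 vowels. The stems with 3 vowels (mapfozil → mapfozilen, kekirvel → kekirvelen) add -en.
So nihozel → nihozelen.

nihozelen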